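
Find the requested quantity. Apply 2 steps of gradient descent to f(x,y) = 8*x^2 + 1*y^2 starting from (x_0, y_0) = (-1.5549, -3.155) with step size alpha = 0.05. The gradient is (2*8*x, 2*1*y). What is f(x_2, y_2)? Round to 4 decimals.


Gradient descent on f(x,y) = 8*x^2 + 1*y^2.
Starting point: (-1.5549, -3.155), alpha = 0.05
Step 1: grad_x = 2*8*-1.5549 = -24.8784, grad_y = 2*1*-3.155 = -6.31
  x_1 = -1.5549 - 0.05*-24.8784 = -0.311
  y_1 = -3.155 - 0.05*-6.31 = -2.8395
Step 2: grad_x = 2*8*-0.311 = -4.9757, grad_y = 2*1*-2.8395 = -5.679
  x_2 = -0.311 - 0.05*-4.9757 = -0.0622
  y_2 = -2.8395 - 0.05*-5.679 = -2.5556
f(-0.0622, -2.5556) = 8*(-0.0622)^2 + 1*(-2.5556)^2 = 6.5618


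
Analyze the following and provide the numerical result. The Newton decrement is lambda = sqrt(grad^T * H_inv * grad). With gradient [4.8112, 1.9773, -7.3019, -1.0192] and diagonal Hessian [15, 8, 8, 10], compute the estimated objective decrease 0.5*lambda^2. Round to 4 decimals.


Step 1: H is diagonal, so H^(-1) * g = [0.3207, 0.2472, -0.9127, -0.1019].
Step 2: g^T H^(-1) g = sum_i g_i^2 / H_ii
  = (4.8112)^2/15 + (1.9773)^2/8 + (-7.3019)^2/8 + (-1.0192)^2/10
  = 1.5432 + 0.4887 + 6.6647 + 0.1039 = 8.8005
Step 3: Objective decrease = 0.5 * g^T H^(-1) g = 4.4002


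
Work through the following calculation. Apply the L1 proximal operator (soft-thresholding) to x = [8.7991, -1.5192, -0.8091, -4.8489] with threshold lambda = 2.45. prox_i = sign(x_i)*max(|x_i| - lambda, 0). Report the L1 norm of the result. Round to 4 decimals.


Soft-thresholding with lambda = 2.45:
prox(8.7991) = sign(8.7991)*max(|8.7991| - 2.45, 0) = 6.3491
prox(-1.5192) = sign(-1.5192)*max(|-1.5192| - 2.45, 0) = 0.0
prox(-0.8091) = sign(-0.8091)*max(|-0.8091| - 2.45, 0) = 0.0
prox(-4.8489) = sign(-4.8489)*max(|-4.8489| - 2.45, 0) = -2.3989
prox(x) = [6.3491, 0.0, 0.0, -2.3989]
||prox(x)||_1 = 6.3491 + 0.0 + 0.0 + 2.3989 = 8.748


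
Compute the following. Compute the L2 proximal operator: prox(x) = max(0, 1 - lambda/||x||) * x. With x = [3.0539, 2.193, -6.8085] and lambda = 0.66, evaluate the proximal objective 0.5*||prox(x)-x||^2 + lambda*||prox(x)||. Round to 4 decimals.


Step 1: Compute ||x||.
||x|| = 7.7776
Step 2: Compute scaling factor.
scale = max(0, 1 - 0.66/7.7776) = 0.9151
Step 3: prox(x) = [2.7947, 2.0069, -6.2307]
||prox(x)|| = 7.1176
Step 4: Proximal objective.
0.5*||prox-x||^2 = 0.2178
lambda*||prox|| = 4.6976
Total = 4.9154


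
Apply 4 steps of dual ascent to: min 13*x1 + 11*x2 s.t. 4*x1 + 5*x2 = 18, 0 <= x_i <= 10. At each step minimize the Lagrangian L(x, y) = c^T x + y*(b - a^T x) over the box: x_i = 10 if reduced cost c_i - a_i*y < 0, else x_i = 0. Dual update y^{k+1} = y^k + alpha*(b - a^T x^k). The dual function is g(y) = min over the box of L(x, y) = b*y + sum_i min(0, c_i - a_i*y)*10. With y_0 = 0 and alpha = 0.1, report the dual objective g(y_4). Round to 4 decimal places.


Dual ascent for LP: min 13*x1 + 11*x2, 4*x1 + 5*x2 = 18, 0 <= x_i <= 10
Step 1: y^k = 0.0, reduced costs: (13.0, 11.0)
  x^k = (0.0, 0.0), subgradient = b - a^T x = 18.0
  y^{k+1} = 0.0 + 0.1*18.0 = 1.8
Step 2: y^k = 1.8, reduced costs: (5.8, 2.0)
  x^k = (0.0, 0.0), subgradient = b - a^T x = 18.0
  y^{k+1} = 1.8 + 0.1*18.0 = 3.6
Step 3: y^k = 3.6, reduced costs: (-1.4, -7.0)
  x^k = (10.0, 10.0), subgradient = b - a^T x = -72.0
  y^{k+1} = 3.6 + 0.1*-72.0 = -3.6
Step 4: y^k = -3.6, reduced costs: (27.4, 29.0)
  x^k = (0.0, 0.0), subgradient = b - a^T x = 18.0
  y^{k+1} = -3.6 + 0.1*18.0 = -1.8
Dual objective at y_4 = -1.8: reduced costs (20.2, 20.0), box minimizer x = (0.0, 0.0)
g(y_4) = b*y + (c1 - a1*y)*x1 + (c2 - a2*y)*x2 = 18*(-1.8) + 20.2*0.0 + 20.0*0.0 = -32.4 + 0.0 + 0.0 = -32.4


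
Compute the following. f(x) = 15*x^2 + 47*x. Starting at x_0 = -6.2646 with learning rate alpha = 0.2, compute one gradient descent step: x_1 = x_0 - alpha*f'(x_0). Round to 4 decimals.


We compute the gradient at x_0 and apply the update.
f'(x) = 30*x + 47
f'(-6.2646) = 30*-6.2646 + 47 = -140.938
x_1 = -6.2646 - 0.2*-140.938 = 21.923


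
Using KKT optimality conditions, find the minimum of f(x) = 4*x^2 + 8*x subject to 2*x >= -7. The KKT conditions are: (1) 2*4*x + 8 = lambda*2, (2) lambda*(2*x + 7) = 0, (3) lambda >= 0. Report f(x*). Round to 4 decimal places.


Step 1: Try lambda = 0 (constraint inactive).
Stationarity: 2*4*x + 8 = 0
x* = -8/(2*4) = -1.0
Check constraint: 2*-1.0 = -2.0 >= -7 -- satisfied.
Step 2: Compute optimal value.
f(x*) = 4*(-1.0)^2 + 8*(-1.0) = -4.0


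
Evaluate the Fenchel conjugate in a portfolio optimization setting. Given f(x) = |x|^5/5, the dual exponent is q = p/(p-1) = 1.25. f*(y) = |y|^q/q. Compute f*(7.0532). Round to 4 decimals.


The conjugate exponent q satisfies 1/p + 1/q = 1.
p = 5, so q = 5/(5 - 1) = 1.25
|y|^q = 7.0532^1.25 = 11.4943
f*(7.0532) = 11.4943 / 1.25 = 9.1954


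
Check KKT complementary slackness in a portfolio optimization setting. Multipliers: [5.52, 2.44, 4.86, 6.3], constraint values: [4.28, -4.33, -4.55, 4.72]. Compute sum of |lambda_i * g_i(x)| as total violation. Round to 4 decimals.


KKT complementary slackness check:
lambda_1 * g_1 = 5.52 * 4.28 = 23.6256
lambda_2 * g_2 = 2.44 * -4.33 = -10.5652
lambda_3 * g_3 = 4.86 * -4.55 = -22.113
lambda_4 * g_4 = 6.3 * 4.72 = 29.736
Total violation = 23.6256 + 10.5652 + 22.113 + 29.736 = 86.0398


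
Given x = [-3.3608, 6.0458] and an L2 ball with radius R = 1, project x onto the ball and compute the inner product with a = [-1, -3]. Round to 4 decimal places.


Step 1: Compute ||x|| (intermediates to 6 decimals).
||x|| = sqrt((-3.3608)^2 + 6.0458^2) = 6.917129
Step 2: Project.
Since ||x|| > R, scale = R/||x|| = 1/6.917129 = 0.144569, proj(x) = scale * x
proj(x) = [-0.485867, 0.874035]
Step 3: Dot product.
a^T * proj(x) = -1*(-0.485867) - 3*0.874035 = -2.1362


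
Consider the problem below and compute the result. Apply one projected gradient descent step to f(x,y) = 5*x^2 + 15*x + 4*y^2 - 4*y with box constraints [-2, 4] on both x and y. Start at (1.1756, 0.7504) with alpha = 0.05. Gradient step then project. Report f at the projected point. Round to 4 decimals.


Step 1: Compute gradient at (1.1756, 0.7504).
grad_x = 2*5*1.1756 + 15 = 26.756
grad_y = 2*4*0.7504 - 4 = 2.0032
Step 2: Gradient step.
x_raw = 1.1756 - 0.05*26.756 = -0.1622
y_raw = 0.7504 - 0.05*2.0032 = 0.6502
Step 3: Project onto [-2, 4].
x_proj = clip(-0.1622) = -0.1622
y_proj = clip(0.6502) = 0.6502
Step 4: Evaluate f.
f(-0.1622, 0.6502) = -3.2112


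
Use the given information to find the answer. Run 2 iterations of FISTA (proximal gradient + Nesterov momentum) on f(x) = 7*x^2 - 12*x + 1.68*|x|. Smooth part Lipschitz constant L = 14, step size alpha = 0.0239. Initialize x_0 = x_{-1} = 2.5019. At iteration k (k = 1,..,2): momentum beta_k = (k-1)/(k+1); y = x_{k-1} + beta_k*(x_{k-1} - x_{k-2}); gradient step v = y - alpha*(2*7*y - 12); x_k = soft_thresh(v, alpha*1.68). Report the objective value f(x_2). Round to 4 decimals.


FISTA on f(x) = 7*x^2 - 12*x + 1.68*|x|
L = 14, alpha = 0.0239
Iteration 1: beta = 0.0, y = 2.5019 + 0.0*(2.5019 - 2.5019) = 2.5019
  grad(y) = 23.0266, v = y - alpha*grad = 1.9516
  prox(v) = soft_thresh(1.9516, 0.0402) = 1.9114
Iteration 2: beta = 0.3333, y = 1.9114 + 0.3333*(1.9114 - 2.5019) = 1.7146
  grad(y) = 12.0042, v = y - alpha*grad = 1.4277
  prox(v) = soft_thresh(1.4277, 0.0402) = 1.3875
f(x_2) = 7*1.3875^2 - 12*1.3875 + 1.68*|1.3875| = -0.8426


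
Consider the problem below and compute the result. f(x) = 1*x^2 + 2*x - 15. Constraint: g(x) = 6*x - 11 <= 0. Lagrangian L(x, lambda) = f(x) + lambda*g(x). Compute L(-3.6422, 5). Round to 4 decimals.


Step 1: Evaluate f(x).
f(-3.6422) = 1*(-3.6422)^2 + 2*(-3.6422) - 15 = -9.0188
Step 2: Evaluate g(x).
g(-3.6422) = 6*-3.6422 - 11 = -32.8532
Step 3: Compute Lagrangian.
L = -9.0188 + 5*-32.8532 = -173.2848


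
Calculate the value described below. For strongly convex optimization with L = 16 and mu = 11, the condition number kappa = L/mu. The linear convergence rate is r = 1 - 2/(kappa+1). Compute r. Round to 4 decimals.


Step 1: Compute the condition number.
kappa = L/mu = 16/11 = 1.4545
Step 2: Compute the convergence rate.
r = 1 - 2/(kappa + 1) = 1 - 2*mu/(L + mu) = (L - mu)/(L + mu) = 5/27 = 0.1852


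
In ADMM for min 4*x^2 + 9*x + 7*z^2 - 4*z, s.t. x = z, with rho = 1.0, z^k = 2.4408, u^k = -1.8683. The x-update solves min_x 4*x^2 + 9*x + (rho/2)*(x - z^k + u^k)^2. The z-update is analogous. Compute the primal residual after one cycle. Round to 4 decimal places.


ADMM iteration with rho = 1.0, z^k = 2.4408, u^k = -1.8683
Step 1: x-update.
Minimize 4*x^2 + 9*x + (1.0/2)*(x - 2.4408 - 1.8683)^2
FOC: (2*4 + 1.0)*x = -9 + 1.0*(2.4408 + 1.8683)
x^{k+1} = -0.5212
Step 2: z-update.
Minimize 7*z^2 - 4*z + (1.0/2)*(-0.5212 - z - 1.8683)^2
FOC: (2*7 + 1.0)*z = 4 + 1.0*(-0.5212 - 1.8683)
z^{k+1} = 0.1074
Step 3: u-update.
u^{k+1} = -1.8683 - 0.5212 - 0.1074 = -2.4969
Step 4: Primal residual = |-0.5212 - 0.1074| = 0.6286


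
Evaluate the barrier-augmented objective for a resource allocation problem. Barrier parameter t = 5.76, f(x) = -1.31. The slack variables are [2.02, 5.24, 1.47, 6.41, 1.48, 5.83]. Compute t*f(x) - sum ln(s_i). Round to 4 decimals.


Step 1: Compute log-barrier.
ln values: [0.7031, 1.6563, 0.3853, 1.8579, 0.392, 1.763]
phi = -(0.7031 + 1.6563 + 0.3853 + 1.8579 + 0.392 + 1.763) = -6.7576
Step 2: Compute augmented objective.
t*f(x) = 5.76*-1.31 = -7.5456
Total = -7.5456 - 6.7576 = -14.3032


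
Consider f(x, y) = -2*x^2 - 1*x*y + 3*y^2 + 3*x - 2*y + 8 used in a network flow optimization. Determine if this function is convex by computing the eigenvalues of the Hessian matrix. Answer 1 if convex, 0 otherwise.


The Hessian of f(x,y) = -2*x^2 - 1*x*y + 3*y^2 + 3*x - 2*y + 8 is:
H = [[-4, -1], [-1, 6]]
Trace = -4 + 6 = 2
Determinant = -4*6 - (-1)^2 = -25
Discriminant = (2)^2 - 4*-25 = 104.0
Eigenvalues: lambda_1 = -4.099, lambda_2 = 6.099
The function is not convex.

0


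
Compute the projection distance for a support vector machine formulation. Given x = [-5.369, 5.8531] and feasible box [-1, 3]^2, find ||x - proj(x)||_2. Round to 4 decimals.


Project each component onto [-1, 3].
clip(-5.369) = -1.0, clip(5.8531) = 3.0
Projection = [-1.0, 3.0]
Squared diffs: [19.0882, 8.1402]
Distance = sqrt(27.2284) = 5.2181


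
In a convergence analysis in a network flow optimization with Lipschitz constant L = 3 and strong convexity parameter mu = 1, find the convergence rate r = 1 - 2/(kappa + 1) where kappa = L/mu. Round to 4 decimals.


Step 1: Compute the condition number.
kappa = L/mu = 3/1 = 3.0
Step 2: Compute the convergence rate.
r = 1 - 2/(kappa + 1) = 1 - 2*mu/(L + mu) = (L - mu)/(L + mu) = 2/4 = 0.5


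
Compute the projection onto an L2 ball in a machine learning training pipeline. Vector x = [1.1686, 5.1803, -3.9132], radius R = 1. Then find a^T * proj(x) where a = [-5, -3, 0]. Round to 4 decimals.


Step 1: Compute ||x|| (intermediates to 6 decimals).
||x|| = sqrt(1.1686^2 + 5.1803^2 + (-3.9132)^2) = 6.596535
Step 2: Project.
Since ||x|| > R, scale = R/||x|| = 1/6.596535 = 0.151595, proj(x) = scale * x
proj(x) = [0.177154, 0.785308, -0.593222]
Step 3: Dot product.
a^T * proj(x) = -5*0.177154 - 3*0.785308 + 0*(-0.593222) = -3.2417


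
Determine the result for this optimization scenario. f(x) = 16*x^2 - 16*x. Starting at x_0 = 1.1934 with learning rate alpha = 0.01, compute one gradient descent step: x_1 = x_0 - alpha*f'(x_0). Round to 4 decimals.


We compute the gradient at x_0 and apply the update.
f'(x) = 32*x - 16
f'(1.1934) = 32*1.1934 - 16 = 22.1888
x_1 = 1.1934 - 0.01*22.1888 = 0.9715


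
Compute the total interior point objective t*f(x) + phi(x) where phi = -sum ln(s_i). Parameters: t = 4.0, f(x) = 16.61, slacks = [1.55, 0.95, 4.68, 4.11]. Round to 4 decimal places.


Step 1: Compute log-barrier.
ln values: [0.4383, -0.0513, 1.5433, 1.4134]
phi = -(0.4383 - 0.0513 + 1.5433 + 1.4134) = -3.3437
Step 2: Compute augmented objective.
t*f(x) = 4.0*16.61 = 66.44
Total = 66.44 - 3.3437 = 63.0963


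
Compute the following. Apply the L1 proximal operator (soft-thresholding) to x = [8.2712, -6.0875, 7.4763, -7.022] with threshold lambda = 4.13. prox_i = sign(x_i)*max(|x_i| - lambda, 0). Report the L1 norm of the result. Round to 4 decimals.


Soft-thresholding with lambda = 4.13:
prox(8.2712) = sign(8.2712)*max(|8.2712| - 4.13, 0) = 4.1412
prox(-6.0875) = sign(-6.0875)*max(|-6.0875| - 4.13, 0) = -1.9575
prox(7.4763) = sign(7.4763)*max(|7.4763| - 4.13, 0) = 3.3463
prox(-7.022) = sign(-7.022)*max(|-7.022| - 4.13, 0) = -2.892
prox(x) = [4.1412, -1.9575, 3.3463, -2.892]
||prox(x)||_1 = 4.1412 + 1.9575 + 3.3463 + 2.892 = 12.337


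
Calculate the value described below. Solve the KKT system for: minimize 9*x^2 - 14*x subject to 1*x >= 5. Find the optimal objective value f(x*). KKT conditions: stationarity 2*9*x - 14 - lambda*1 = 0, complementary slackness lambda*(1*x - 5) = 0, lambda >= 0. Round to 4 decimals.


Step 1: Try lambda = 0 (constraint inactive).
x_unc = 14/(2*9) = 0.7778
Check: 1*0.7778 = 0.7778 < 5 -- violated!
Step 2: Constraint must be active: 1*x = 5
x* = 5/1 = 5.0
lambda = (2*9*5.0 - 14)/1 = 76.0
Step 3: Compute optimal value.
f(x*) = 9*5.0^2 - 14*5.0 = 155.0


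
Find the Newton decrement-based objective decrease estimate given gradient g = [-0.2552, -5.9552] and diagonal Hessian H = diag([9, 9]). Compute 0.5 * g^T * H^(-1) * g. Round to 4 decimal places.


Step 1: H is diagonal, so H^(-1) * g = [-0.0284, -0.6617].
Step 2: g^T H^(-1) g = sum_i g_i^2 / H_ii
  = (-0.2552)^2/9 + (-5.9552)^2/9
  = 0.0072 + 3.9405 = 3.9477
Step 3: Objective decrease = 0.5 * g^T H^(-1) g = 1.9739


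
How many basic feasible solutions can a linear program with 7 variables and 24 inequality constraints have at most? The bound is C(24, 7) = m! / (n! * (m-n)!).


Each vertex corresponds to some choice of n active constraints out of m, so the number of vertices is at most C(m, n) = m! / (n!(m-n)!).
m = 24, n = 7
Numerator: 24 * 23 * 22 * 21 * 20 * 19 * 18
Denominator: 7! = 5040
C(24, 7) = 346104


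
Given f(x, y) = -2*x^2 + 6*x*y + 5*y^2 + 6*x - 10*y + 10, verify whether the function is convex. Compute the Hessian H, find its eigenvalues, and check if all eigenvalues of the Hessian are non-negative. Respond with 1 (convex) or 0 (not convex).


The Hessian of f(x,y) = -2*x^2 + 6*x*y + 5*y^2 + 6*x - 10*y + 10 is:
H = [[-4, 6], [6, 10]]
Trace = -4 + 10 = 6
Determinant = -4*10 - (6)^2 = -76
Discriminant = (6)^2 - 4*-76 = 340.0
Eigenvalues: lambda_1 = -6.2195, lambda_2 = 12.2195
The function is not convex.

0


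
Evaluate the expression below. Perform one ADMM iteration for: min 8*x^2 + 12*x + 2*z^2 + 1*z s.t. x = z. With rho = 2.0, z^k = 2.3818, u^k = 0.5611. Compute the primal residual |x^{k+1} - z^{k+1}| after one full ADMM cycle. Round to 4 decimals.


ADMM iteration with rho = 2.0, z^k = 2.3818, u^k = 0.5611
Step 1: x-update.
Minimize 8*x^2 + 12*x + (2.0/2)*(x - 2.3818 + 0.5611)^2
FOC: (2*8 + 2.0)*x = -12 + 2.0*(2.3818 - 0.5611)
x^{k+1} = -0.4644
Step 2: z-update.
Minimize 2*z^2 + 1*z + (2.0/2)*(-0.4644 - z + 0.5611)^2
FOC: (2*2 + 2.0)*z = -1 + 2.0*(-0.4644 + 0.5611)
z^{k+1} = -0.1344
Step 3: u-update.
u^{k+1} = 0.5611 - 0.4644 + 0.1344 = 0.2312
Step 4: Primal residual = |-0.4644 + 0.1344| = 0.3299


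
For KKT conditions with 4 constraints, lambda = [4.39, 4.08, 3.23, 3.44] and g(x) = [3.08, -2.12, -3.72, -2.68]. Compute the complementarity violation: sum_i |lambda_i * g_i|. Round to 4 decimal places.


KKT complementary slackness check:
lambda_1 * g_1 = 4.39 * 3.08 = 13.5212
lambda_2 * g_2 = 4.08 * -2.12 = -8.6496
lambda_3 * g_3 = 3.23 * -3.72 = -12.0156
lambda_4 * g_4 = 3.44 * -2.68 = -9.2192
Total violation = 13.5212 + 8.6496 + 12.0156 + 9.2192 = 43.4056


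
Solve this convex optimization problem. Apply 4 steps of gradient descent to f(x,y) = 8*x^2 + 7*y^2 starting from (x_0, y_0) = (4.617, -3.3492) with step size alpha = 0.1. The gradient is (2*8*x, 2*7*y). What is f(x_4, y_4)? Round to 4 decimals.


Gradient descent on f(x,y) = 8*x^2 + 7*y^2.
Starting point: (4.617, -3.3492), alpha = 0.1
Step 1: grad_x = 2*8*4.617 = 73.872, grad_y = 2*7*-3.3492 = -46.8888
  x_1 = 4.617 - 0.1*73.872 = -2.7702
  y_1 = -3.3492 - 0.1*-46.8888 = 1.3397
Step 2: grad_x = 2*8*-2.7702 = -44.3232, grad_y = 2*7*1.3397 = 18.7555
  x_2 = -2.7702 - 0.1*-44.3232 = 1.6621
  y_2 = 1.3397 - 0.1*18.7555 = -0.5359
Step 3: grad_x = 2*8*1.6621 = 26.5939, grad_y = 2*7*-0.5359 = -7.5022
  x_3 = 1.6621 - 0.1*26.5939 = -0.9973
  y_3 = -0.5359 - 0.1*-7.5022 = 0.2143
Step 4: grad_x = 2*8*-0.9973 = -15.9564, grad_y = 2*7*0.2143 = 3.0009
  x_4 = -0.9973 - 0.1*-15.9564 = 0.5984
  y_4 = 0.2143 - 0.1*3.0009 = -0.0857
f(0.5984, -0.0857) = 8*0.5984^2 + 7*(-0.0857)^2 = 2.9158


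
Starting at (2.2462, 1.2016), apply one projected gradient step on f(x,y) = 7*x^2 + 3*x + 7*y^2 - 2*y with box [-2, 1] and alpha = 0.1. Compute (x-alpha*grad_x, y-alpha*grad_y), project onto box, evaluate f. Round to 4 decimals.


Step 1: Compute gradient at (2.2462, 1.2016).
grad_x = 2*7*2.2462 + 3 = 34.4468
grad_y = 2*7*1.2016 - 2 = 14.8224
Step 2: Gradient step.
x_raw = 2.2462 - 0.1*34.4468 = -1.1985
y_raw = 1.2016 - 0.1*14.8224 = -0.2806
Step 3: Project onto [-2, 1].
x_proj = clip(-1.1985) = -1.1985
y_proj = clip(-0.2806) = -0.2806
Step 4: Evaluate f.
f(-1.1985, -0.2806) = 7.5716


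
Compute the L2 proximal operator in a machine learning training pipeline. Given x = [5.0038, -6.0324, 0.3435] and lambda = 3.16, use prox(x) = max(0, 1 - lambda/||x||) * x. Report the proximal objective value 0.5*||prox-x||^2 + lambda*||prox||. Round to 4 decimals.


Step 1: Compute ||x||.
||x|| = 7.8451
Step 2: Compute scaling factor.
scale = max(0, 1 - 3.16/7.8451) = 0.5972
Step 3: prox(x) = [2.9883, -3.6026, 0.2051]
||prox(x)|| = 4.6851
Step 4: Proximal objective.
0.5*||prox-x||^2 = 4.9928
lambda*||prox|| = 14.8049
Total = 19.7978


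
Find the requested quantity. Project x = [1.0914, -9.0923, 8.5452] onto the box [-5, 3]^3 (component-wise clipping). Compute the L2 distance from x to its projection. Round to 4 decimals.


Project each component onto [-5, 3].
clip(1.0914) = 1.0914, clip(-9.0923) = -5.0, clip(8.5452) = 3.0
Projection = [1.0914, -5.0, 3.0]
Squared diffs: [0.0, 16.7469, 30.7492]
Distance = sqrt(47.4961) = 6.8917


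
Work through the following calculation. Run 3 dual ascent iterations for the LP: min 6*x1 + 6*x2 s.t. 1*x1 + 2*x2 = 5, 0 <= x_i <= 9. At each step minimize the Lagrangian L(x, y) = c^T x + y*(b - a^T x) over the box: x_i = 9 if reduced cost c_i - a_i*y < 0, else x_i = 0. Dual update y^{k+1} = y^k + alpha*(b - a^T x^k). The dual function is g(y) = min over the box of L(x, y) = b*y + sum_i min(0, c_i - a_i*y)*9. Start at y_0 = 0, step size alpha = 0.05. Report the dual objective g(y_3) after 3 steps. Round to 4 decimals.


Dual ascent for LP: min 6*x1 + 6*x2, 1*x1 + 2*x2 = 5, 0 <= x_i <= 9
Step 1: y^k = 0.0, reduced costs: (6.0, 6.0)
  x^k = (0.0, 0.0), subgradient = b - a^T x = 5.0
  y^{k+1} = 0.0 + 0.05*5.0 = 0.25
Step 2: y^k = 0.25, reduced costs: (5.75, 5.5)
  x^k = (0.0, 0.0), subgradient = b - a^T x = 5.0
  y^{k+1} = 0.25 + 0.05*5.0 = 0.5
Step 3: y^k = 0.5, reduced costs: (5.5, 5.0)
  x^k = (0.0, 0.0), subgradient = b - a^T x = 5.0
  y^{k+1} = 0.5 + 0.05*5.0 = 0.75
Dual objective at y_3 = 0.75: reduced costs (5.25, 4.5), box minimizer x = (0.0, 0.0)
g(y_3) = b*y + (c1 - a1*y)*x1 + (c2 - a2*y)*x2 = 5*0.75 + 5.25*0.0 + 4.5*0.0 = 3.75 + 0.0 + 0.0 = 3.75


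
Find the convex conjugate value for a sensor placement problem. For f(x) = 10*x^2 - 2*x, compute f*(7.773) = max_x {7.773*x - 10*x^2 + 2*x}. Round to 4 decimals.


f*(y) = sup_x {y*x - a*x^2 - b*x} = sup_x {(y-b)*x - a*x^2}
FOC: (y - b) - 2a*x = 0 => x* = (y - b)/(2a)
x* = (7.773 + 2)/(2*10) = 0.4887
f*(7.773) = (y-b)^2/(4a) = (7.773 + 2)^2/(4*10)
= 95.5115/40 = 2.3878


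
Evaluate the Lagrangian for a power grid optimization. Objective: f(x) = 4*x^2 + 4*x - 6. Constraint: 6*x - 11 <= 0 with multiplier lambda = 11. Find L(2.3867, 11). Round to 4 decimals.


Step 1: Evaluate f(x).
f(2.3867) = 4*2.3867^2 + 4*2.3867 - 6 = 26.3321
Step 2: Evaluate g(x).
g(2.3867) = 6*2.3867 - 11 = 3.3202
Step 3: Compute Lagrangian.
L = 26.3321 + 11*3.3202 = 62.8543


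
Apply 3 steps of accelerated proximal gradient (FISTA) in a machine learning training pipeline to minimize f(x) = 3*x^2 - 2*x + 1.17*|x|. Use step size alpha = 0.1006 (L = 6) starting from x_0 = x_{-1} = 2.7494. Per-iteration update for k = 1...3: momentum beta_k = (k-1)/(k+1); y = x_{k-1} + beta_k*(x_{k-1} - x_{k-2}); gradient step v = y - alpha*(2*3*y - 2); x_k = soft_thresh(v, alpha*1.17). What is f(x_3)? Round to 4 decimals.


FISTA on f(x) = 3*x^2 - 2*x + 1.17*|x|
L = 6, alpha = 0.1006
Iteration 1: beta = 0.0, y = 2.7494 + 0.0*(2.7494 - 2.7494) = 2.7494
  grad(y) = 14.4964, v = y - alpha*grad = 1.2911
  prox(v) = soft_thresh(1.2911, 0.1177) = 1.1734
Iteration 2: beta = 0.3333, y = 1.1734 + 0.3333*(1.1734 - 2.7494) = 0.648
  grad(y) = 1.8881, v = y - alpha*grad = 0.4581
  prox(v) = soft_thresh(0.4581, 0.1177) = 0.3404
Iteration 3: beta = 0.5, y = 0.3404 + 0.5*(0.3404 - 1.1734) = -0.0761
  grad(y) = -2.4567, v = y - alpha*grad = 0.171
  prox(v) = soft_thresh(0.171, 0.1177) = 0.0533
f(x_3) = 3*0.0533^2 - 2*0.0533 + 1.17*|0.0533| = -0.0357


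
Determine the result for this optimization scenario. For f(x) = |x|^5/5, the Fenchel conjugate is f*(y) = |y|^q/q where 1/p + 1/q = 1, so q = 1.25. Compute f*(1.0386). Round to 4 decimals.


The conjugate exponent q satisfies 1/p + 1/q = 1.
p = 5, so q = 5/(5 - 1) = 1.25
|y|^q = 1.0386^1.25 = 1.0485
f*(1.0386) = 1.0485 / 1.25 = 0.8388


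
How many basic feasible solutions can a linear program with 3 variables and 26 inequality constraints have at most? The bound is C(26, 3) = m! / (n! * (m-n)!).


Each vertex corresponds to some choice of n active constraints out of m, so the number of vertices is at most C(m, n) = m! / (n!(m-n)!).
m = 26, n = 3
Numerator: 26 * 25 * 24
Denominator: 3! = 6
C(26, 3) = 2600


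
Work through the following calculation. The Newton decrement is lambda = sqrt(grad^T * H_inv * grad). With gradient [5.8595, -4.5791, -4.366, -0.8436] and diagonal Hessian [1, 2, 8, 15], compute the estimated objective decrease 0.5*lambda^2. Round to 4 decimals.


Step 1: H is diagonal, so H^(-1) * g = [5.8595, -2.2896, -0.5458, -0.0562].
Step 2: g^T H^(-1) g = sum_i g_i^2 / H_ii
  = (5.8595)^2/1 + (-4.5791)^2/2 + (-4.366)^2/8 + (-0.8436)^2/15
  = 34.3337 + 10.4841 + 2.3827 + 0.0474 = 47.248
Step 3: Objective decrease = 0.5 * g^T H^(-1) g = 23.624


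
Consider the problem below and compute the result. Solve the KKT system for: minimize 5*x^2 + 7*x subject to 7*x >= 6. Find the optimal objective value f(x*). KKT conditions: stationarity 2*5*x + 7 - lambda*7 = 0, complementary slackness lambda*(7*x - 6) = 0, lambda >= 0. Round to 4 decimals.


Step 1: Try lambda = 0 (constraint inactive).
x_unc = -7/(2*5) = -0.7
Check: 7*-0.7 = -4.9 < 6 -- violated!
Step 2: Constraint must be active: 7*x = 6
x* = 6/7 = 0.8571 (rounded; the exact value 6/7 is used below)
lambda = (2*5*(6/7) + 7)/7 = 2.2245
Step 3: Compute optimal value.
f(x*) = 5*(6/7)^2 + 7*(6/7) = 9.6735


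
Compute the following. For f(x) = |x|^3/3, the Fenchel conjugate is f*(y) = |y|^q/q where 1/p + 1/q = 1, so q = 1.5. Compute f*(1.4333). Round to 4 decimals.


The conjugate exponent q satisfies 1/p + 1/q = 1.
p = 3, so q = 3/(3 - 1) = 1.5
|y|^q = 1.4333^1.5 = 1.716
f*(1.4333) = 1.716 / 1.5 = 1.144


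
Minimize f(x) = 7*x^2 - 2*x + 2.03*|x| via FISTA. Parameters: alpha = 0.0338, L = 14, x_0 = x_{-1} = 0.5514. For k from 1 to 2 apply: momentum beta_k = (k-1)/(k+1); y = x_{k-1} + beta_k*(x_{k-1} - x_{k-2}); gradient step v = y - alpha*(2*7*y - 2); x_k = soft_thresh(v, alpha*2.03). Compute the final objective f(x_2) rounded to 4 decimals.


FISTA on f(x) = 7*x^2 - 2*x + 2.03*|x|
L = 14, alpha = 0.0338
Iteration 1: beta = 0.0, y = 0.5514 + 0.0*(0.5514 - 0.5514) = 0.5514
  grad(y) = 5.7196, v = y - alpha*grad = 0.3581
  prox(v) = soft_thresh(0.3581, 0.0686) = 0.2895
Iteration 2: beta = 0.3333, y = 0.2895 + 0.3333*(0.2895 - 0.5514) = 0.2022
  grad(y) = 0.8301, v = y - alpha*grad = 0.1741
  prox(v) = soft_thresh(0.1741, 0.0686) = 0.1055
f(x_2) = 7*0.1055^2 - 2*0.1055 + 2.03*|0.1055| = 0.081


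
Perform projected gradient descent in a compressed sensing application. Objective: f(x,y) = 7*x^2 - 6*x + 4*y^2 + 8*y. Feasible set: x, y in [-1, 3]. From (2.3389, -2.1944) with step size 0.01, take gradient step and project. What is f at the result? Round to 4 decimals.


Step 1: Compute gradient at (2.3389, -2.1944).
grad_x = 2*7*2.3389 - 6 = 26.7446
grad_y = 2*4*-2.1944 + 8 = -9.5552
Step 2: Gradient step.
x_raw = 2.3389 - 0.01*26.7446 = 2.0715
y_raw = -2.1944 - 0.01*-9.5552 = -2.0988
Step 3: Project onto [-1, 3].
x_proj = clip(2.0715) = 2.0715
y_proj = clip(-2.0988) = -1.0
Step 4: Evaluate f.
f(2.0715, -1.0) = 13.6077


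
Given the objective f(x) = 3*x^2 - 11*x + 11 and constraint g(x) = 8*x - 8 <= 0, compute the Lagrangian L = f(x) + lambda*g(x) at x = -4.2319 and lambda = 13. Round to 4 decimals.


Step 1: Evaluate f(x).
f(-4.2319) = 3*(-4.2319)^2 - 11*(-4.2319) + 11 = 111.2778
Step 2: Evaluate g(x).
g(-4.2319) = 8*-4.2319 - 8 = -41.8552
Step 3: Compute Lagrangian.
L = 111.2778 + 13*-41.8552 = -432.8398


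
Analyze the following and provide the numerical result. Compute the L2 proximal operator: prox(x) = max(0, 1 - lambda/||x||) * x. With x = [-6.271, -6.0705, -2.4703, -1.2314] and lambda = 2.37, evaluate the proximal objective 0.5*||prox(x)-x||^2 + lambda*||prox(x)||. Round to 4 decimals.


Step 1: Compute ||x||.
||x|| = 9.154
Step 2: Compute scaling factor.
scale = max(0, 1 - 2.37/9.154) = 0.7411
Step 3: prox(x) = [-4.6474, -4.4988, -1.8307, -0.9126]
||prox(x)|| = 6.784
Step 4: Proximal objective.
0.5*||prox-x||^2 = 2.8085
lambda*||prox|| = 16.0781
Total = 18.8865


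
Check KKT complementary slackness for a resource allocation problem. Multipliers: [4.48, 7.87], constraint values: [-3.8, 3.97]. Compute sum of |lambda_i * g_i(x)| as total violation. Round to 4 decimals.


KKT complementary slackness check:
lambda_1 * g_1 = 4.48 * -3.8 = -17.024
lambda_2 * g_2 = 7.87 * 3.97 = 31.2439
Total violation = 17.024 + 31.2439 = 48.2679


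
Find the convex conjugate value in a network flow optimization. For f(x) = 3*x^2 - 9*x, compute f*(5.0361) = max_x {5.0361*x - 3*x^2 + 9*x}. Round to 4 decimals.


f*(y) = sup_x {y*x - a*x^2 - b*x} = sup_x {(y-b)*x - a*x^2}
FOC: (y - b) - 2a*x = 0 => x* = (y - b)/(2a)
x* = (5.0361 + 9)/(2*3) = 2.3394
f*(5.0361) = (y-b)^2/(4a) = (5.0361 + 9)^2/(4*3)
= 197.0121/12 = 16.4177


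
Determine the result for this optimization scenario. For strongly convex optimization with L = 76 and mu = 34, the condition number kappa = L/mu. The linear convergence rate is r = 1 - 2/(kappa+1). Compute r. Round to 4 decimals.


Step 1: Compute the condition number.
kappa = L/mu = 76/34 = 2.2353
Step 2: Compute the convergence rate.
r = 1 - 2/(kappa + 1) = 1 - 2*mu/(L + mu) = (L - mu)/(L + mu) = 42/110 = 0.3818


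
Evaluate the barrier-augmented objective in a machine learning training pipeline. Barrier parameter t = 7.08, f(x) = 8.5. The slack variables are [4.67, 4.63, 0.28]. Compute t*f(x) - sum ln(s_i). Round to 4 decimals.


Step 1: Compute log-barrier.
ln values: [1.5412, 1.5326, -1.273]
phi = -(1.5412 + 1.5326 - 1.273) = -1.8008
Step 2: Compute augmented objective.
t*f(x) = 7.08*8.5 = 60.18
Total = 60.18 - 1.8008 = 58.3792


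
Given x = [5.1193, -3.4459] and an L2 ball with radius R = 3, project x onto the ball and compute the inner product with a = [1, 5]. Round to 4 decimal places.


Step 1: Compute ||x|| (intermediates to 6 decimals).
||x|| = sqrt(5.1193^2 + (-3.4459)^2) = 6.171018
Step 2: Project.
Since ||x|| > R, scale = R/||x|| = 3/6.171018 = 0.486143, proj(x) = scale * x
proj(x) = [2.488712, -1.6752]
Step 3: Dot product.
a^T * proj(x) = 1*2.488712 + 5*(-1.6752) = -5.8873


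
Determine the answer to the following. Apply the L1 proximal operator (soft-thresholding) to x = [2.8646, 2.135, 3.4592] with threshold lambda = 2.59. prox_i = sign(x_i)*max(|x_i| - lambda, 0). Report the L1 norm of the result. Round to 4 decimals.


Soft-thresholding with lambda = 2.59:
prox(2.8646) = sign(2.8646)*max(|2.8646| - 2.59, 0) = 0.2746
prox(2.135) = sign(2.135)*max(|2.135| - 2.59, 0) = 0.0
prox(3.4592) = sign(3.4592)*max(|3.4592| - 2.59, 0) = 0.8692
prox(x) = [0.2746, 0.0, 0.8692]
||prox(x)||_1 = 0.2746 + 0.0 + 0.8692 = 1.1438


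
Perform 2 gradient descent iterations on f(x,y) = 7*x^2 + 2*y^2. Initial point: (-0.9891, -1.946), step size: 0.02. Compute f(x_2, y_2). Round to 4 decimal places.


Gradient descent on f(x,y) = 7*x^2 + 2*y^2.
Starting point: (-0.9891, -1.946), alpha = 0.02
Step 1: grad_x = 2*7*-0.9891 = -13.8474, grad_y = 2*2*-1.946 = -7.784
  x_1 = -0.9891 - 0.02*-13.8474 = -0.7122
  y_1 = -1.946 - 0.02*-7.784 = -1.7903
Step 2: grad_x = 2*7*-0.7122 = -9.9701, grad_y = 2*2*-1.7903 = -7.1613
  x_2 = -0.7122 - 0.02*-9.9701 = -0.5127
  y_2 = -1.7903 - 0.02*-7.1613 = -1.6471
f(-0.5127, -1.6471) = 7*(-0.5127)^2 + 2*(-1.6471)^2 = 7.2662


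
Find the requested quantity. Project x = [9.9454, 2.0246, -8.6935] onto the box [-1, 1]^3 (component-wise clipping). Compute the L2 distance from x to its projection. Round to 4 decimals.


Project each component onto [-1, 1].
clip(9.9454) = 1.0, clip(2.0246) = 1.0, clip(-8.6935) = -1.0
Projection = [1.0, 1.0, -1.0]
Squared diffs: [80.0202, 1.0498, 59.1899]
Distance = sqrt(140.2599) = 11.8431


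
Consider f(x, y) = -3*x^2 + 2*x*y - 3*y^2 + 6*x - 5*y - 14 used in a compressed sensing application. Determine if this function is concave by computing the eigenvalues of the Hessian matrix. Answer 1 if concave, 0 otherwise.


The Hessian of f(x,y) = -3*x^2 + 2*x*y - 3*y^2 + 6*x - 5*y - 14 is:
H = [[-6, 2], [2, -6]]
Trace = -6 - 6 = -12
Determinant = -6*-6 - (2)^2 = 32
Discriminant = (-12)^2 - 4*32 = 16.0
Eigenvalues: lambda_1 = -8.0, lambda_2 = -4.0
The function is concave.

1


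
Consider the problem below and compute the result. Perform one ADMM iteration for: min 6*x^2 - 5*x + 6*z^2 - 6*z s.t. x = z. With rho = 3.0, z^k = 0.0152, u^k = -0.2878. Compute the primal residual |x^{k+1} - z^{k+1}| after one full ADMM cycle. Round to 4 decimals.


ADMM iteration with rho = 3.0, z^k = 0.0152, u^k = -0.2878
Step 1: x-update.
Minimize 6*x^2 - 5*x + (3.0/2)*(x - 0.0152 - 0.2878)^2
FOC: (2*6 + 3.0)*x = 5 + 3.0*(0.0152 + 0.2878)
x^{k+1} = 0.3939
Step 2: z-update.
Minimize 6*z^2 - 6*z + (3.0/2)*(0.3939 - z - 0.2878)^2
FOC: (2*6 + 3.0)*z = 6 + 3.0*(0.3939 - 0.2878)
z^{k+1} = 0.4212
Step 3: u-update.
u^{k+1} = -0.2878 + 0.3939 - 0.4212 = -0.3151
Step 4: Primal residual = |0.3939 - 0.4212| = 0.0273


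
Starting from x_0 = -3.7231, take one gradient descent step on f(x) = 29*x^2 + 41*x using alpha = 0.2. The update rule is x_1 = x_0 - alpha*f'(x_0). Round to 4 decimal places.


We compute the gradient at x_0 and apply the update.
f'(x) = 58*x + 41
f'(-3.7231) = 58*-3.7231 + 41 = -174.9398
x_1 = -3.7231 - 0.2*-174.9398 = 31.2649


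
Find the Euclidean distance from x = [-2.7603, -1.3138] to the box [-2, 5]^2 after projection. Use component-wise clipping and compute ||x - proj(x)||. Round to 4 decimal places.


Project each component onto [-2, 5].
clip(-2.7603) = -2.0, clip(-1.3138) = -1.3138
Projection = [-2.0, -1.3138]
Squared diffs: [0.5781, 0.0]
Distance = sqrt(0.5781) = 0.7603


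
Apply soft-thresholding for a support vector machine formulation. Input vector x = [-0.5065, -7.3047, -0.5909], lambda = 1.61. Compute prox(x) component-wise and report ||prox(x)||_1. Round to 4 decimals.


Soft-thresholding with lambda = 1.61:
prox(-0.5065) = sign(-0.5065)*max(|-0.5065| - 1.61, 0) = 0.0
prox(-7.3047) = sign(-7.3047)*max(|-7.3047| - 1.61, 0) = -5.6947
prox(-0.5909) = sign(-0.5909)*max(|-0.5909| - 1.61, 0) = 0.0
prox(x) = [0.0, -5.6947, 0.0]
||prox(x)||_1 = 0.0 + 5.6947 + 0.0 = 5.6947


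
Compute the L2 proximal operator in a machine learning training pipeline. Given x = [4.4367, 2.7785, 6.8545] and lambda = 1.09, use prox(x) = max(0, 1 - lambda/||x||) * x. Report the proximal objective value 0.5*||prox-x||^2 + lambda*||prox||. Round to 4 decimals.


Step 1: Compute ||x||.
||x|| = 8.6249
Step 2: Compute scaling factor.
scale = max(0, 1 - 1.09/8.6249) = 0.8736
Step 3: prox(x) = [3.876, 2.4274, 5.9882]
||prox(x)|| = 7.5349
Step 4: Proximal objective.
0.5*||prox-x||^2 = 0.5941
lambda*||prox|| = 8.213
Total = 8.8071


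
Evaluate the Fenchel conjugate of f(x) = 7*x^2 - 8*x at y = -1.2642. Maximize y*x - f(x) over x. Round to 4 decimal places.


f*(y) = sup_x {y*x - a*x^2 - b*x} = sup_x {(y-b)*x - a*x^2}
FOC: (y - b) - 2a*x = 0 => x* = (y - b)/(2a)
x* = (-1.2642 + 8)/(2*7) = 0.4811
f*(-1.2642) = (y-b)^2/(4a) = (-1.2642 + 8)^2/(4*7)
= 45.371/28 = 1.6204


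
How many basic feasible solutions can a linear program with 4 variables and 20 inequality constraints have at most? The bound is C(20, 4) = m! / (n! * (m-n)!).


Each vertex corresponds to some choice of n active constraints out of m, so the number of vertices is at most C(m, n) = m! / (n!(m-n)!).
m = 20, n = 4
Numerator: 20 * 19 * 18 * 17
Denominator: 4! = 24
C(20, 4) = 4845


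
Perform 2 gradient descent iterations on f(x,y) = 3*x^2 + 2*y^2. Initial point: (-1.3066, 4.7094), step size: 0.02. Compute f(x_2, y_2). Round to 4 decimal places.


Gradient descent on f(x,y) = 3*x^2 + 2*y^2.
Starting point: (-1.3066, 4.7094), alpha = 0.02
Step 1: grad_x = 2*3*-1.3066 = -7.8396, grad_y = 2*2*4.7094 = 18.8376
  x_1 = -1.3066 - 0.02*-7.8396 = -1.1498
  y_1 = 4.7094 - 0.02*18.8376 = 4.3326
Step 2: grad_x = 2*3*-1.1498 = -6.8988, grad_y = 2*2*4.3326 = 17.3306
  x_2 = -1.1498 - 0.02*-6.8988 = -1.0118
  y_2 = 4.3326 - 0.02*17.3306 = 3.986
f(-1.0118, 3.986) = 3*(-1.0118)^2 + 2*3.986^2 = 34.8484


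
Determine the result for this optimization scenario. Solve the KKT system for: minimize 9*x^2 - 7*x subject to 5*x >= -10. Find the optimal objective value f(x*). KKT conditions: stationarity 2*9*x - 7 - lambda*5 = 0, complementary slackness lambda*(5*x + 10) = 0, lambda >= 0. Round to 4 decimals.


Step 1: Try lambda = 0 (constraint inactive).
Stationarity: 2*9*x - 7 = 0
x* = 7/(2*9) = 7/18 = 0.3889 (rounded; the exact value 7/18 is used below)
Check constraint: 5*0.3889 = 1.9445 >= -10 -- satisfied.
Step 2: Compute optimal value.
f(x*) = 9*(7/18)^2 - 7*(7/18) = -1.3611


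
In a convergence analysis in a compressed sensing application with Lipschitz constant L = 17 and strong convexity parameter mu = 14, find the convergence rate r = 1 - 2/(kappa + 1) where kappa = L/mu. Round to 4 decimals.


Step 1: Compute the condition number.
kappa = L/mu = 17/14 = 1.2143
Step 2: Compute the convergence rate.
r = 1 - 2/(kappa + 1) = 1 - 2*mu/(L + mu) = (L - mu)/(L + mu) = 3/31 = 0.0968


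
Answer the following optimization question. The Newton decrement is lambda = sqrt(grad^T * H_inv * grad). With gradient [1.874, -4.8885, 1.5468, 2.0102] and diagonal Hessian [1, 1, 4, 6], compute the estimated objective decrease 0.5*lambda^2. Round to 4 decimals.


Step 1: H is diagonal, so H^(-1) * g = [1.874, -4.8885, 0.3867, 0.335].
Step 2: g^T H^(-1) g = sum_i g_i^2 / H_ii
  = (1.874)^2/1 + (-4.8885)^2/1 + (1.5468)^2/4 + (2.0102)^2/6
  = 3.5119 + 23.8974 + 0.5981 + 0.6735 = 28.6809
Step 3: Objective decrease = 0.5 * g^T H^(-1) g = 14.3405


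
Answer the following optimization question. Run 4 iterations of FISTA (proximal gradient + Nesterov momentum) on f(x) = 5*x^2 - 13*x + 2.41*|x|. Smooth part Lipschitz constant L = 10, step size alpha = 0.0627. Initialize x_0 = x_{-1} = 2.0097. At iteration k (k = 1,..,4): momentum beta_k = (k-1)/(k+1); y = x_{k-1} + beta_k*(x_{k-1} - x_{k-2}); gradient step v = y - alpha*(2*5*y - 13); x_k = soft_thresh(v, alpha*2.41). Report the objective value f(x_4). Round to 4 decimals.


FISTA on f(x) = 5*x^2 - 13*x + 2.41*|x|
L = 10, alpha = 0.0627
Iteration 1: beta = 0.0, y = 2.0097 + 0.0*(2.0097 - 2.0097) = 2.0097
  grad(y) = 7.097, v = y - alpha*grad = 1.5647
  prox(v) = soft_thresh(1.5647, 0.1511) = 1.4136
Iteration 2: beta = 0.3333, y = 1.4136 + 0.3333*(1.4136 - 2.0097) = 1.2149
  grad(y) = -0.8509, v = y - alpha*grad = 1.2683
  prox(v) = soft_thresh(1.2683, 0.1511) = 1.1172
Iteration 3: beta = 0.5, y = 1.1172 + 0.5*(1.1172 - 1.4136) = 0.9689
  grad(y) = -3.3107, v = y - alpha*grad = 1.1765
  prox(v) = soft_thresh(1.1765, 0.1511) = 1.0254
Iteration 4: beta = 0.6, y = 1.0254 + 0.6*(1.0254 - 1.1172) = 0.9704
  grad(y) = -3.2965, v = y - alpha*grad = 1.177
  prox(v) = soft_thresh(1.177, 0.1511) = 1.0259
f(x_4) = 5*1.0259^2 - 13*1.0259 + 2.41*|1.0259| = -5.6019


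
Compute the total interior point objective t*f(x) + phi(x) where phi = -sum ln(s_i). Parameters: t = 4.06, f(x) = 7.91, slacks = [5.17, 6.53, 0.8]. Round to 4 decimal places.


Step 1: Compute log-barrier.
ln values: [1.6429, 1.8764, -0.2231]
phi = -(1.6429 + 1.8764 - 0.2231) = -3.2961
Step 2: Compute augmented objective.
t*f(x) = 4.06*7.91 = 32.1146
Total = 32.1146 - 3.2961 = 28.8185


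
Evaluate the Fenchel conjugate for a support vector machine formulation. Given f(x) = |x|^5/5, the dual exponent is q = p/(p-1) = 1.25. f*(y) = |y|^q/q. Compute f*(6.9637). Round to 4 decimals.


The conjugate exponent q satisfies 1/p + 1/q = 1.
p = 5, so q = 5/(5 - 1) = 1.25
|y|^q = 6.9637^1.25 = 11.3123
f*(6.9637) = 11.3123 / 1.25 = 9.0498


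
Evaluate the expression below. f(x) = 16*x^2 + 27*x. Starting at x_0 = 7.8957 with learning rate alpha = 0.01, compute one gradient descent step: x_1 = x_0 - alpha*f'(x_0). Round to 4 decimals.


We compute the gradient at x_0 and apply the update.
f'(x) = 32*x + 27
f'(7.8957) = 32*7.8957 + 27 = 279.6624
x_1 = 7.8957 - 0.01*279.6624 = 5.0991


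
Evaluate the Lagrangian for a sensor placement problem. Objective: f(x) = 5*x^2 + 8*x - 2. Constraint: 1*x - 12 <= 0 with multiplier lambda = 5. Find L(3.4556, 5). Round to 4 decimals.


Step 1: Evaluate f(x).
f(3.4556) = 5*3.4556^2 + 8*3.4556 - 2 = 85.3507
Step 2: Evaluate g(x).
g(3.4556) = 1*3.4556 - 12 = -8.5444
Step 3: Compute Lagrangian.
L = 85.3507 + 5*-8.5444 = 42.6287


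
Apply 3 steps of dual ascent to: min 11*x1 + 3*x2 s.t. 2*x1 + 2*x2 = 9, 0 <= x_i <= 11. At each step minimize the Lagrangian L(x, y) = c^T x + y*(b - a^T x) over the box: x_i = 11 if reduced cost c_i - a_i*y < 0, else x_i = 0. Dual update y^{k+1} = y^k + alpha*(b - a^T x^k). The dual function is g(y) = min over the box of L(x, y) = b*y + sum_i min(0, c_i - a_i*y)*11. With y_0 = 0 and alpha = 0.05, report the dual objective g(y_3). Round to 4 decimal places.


Dual ascent for LP: min 11*x1 + 3*x2, 2*x1 + 2*x2 = 9, 0 <= x_i <= 11
Step 1: y^k = 0.0, reduced costs: (11.0, 3.0)
  x^k = (0.0, 0.0), subgradient = b - a^T x = 9.0
  y^{k+1} = 0.0 + 0.05*9.0 = 0.45
Step 2: y^k = 0.45, reduced costs: (10.1, 2.1)
  x^k = (0.0, 0.0), subgradient = b - a^T x = 9.0
  y^{k+1} = 0.45 + 0.05*9.0 = 0.9
Step 3: y^k = 0.9, reduced costs: (9.2, 1.2)
  x^k = (0.0, 0.0), subgradient = b - a^T x = 9.0
  y^{k+1} = 0.9 + 0.05*9.0 = 1.35
Dual objective at y_3 = 1.35: reduced costs (8.3, 0.3), box minimizer x = (0.0, 0.0)
g(y_3) = b*y + (c1 - a1*y)*x1 + (c2 - a2*y)*x2 = 9*1.35 + 8.3*0.0 + 0.3*0.0 = 12.15 + 0.0 + 0.0 = 12.15


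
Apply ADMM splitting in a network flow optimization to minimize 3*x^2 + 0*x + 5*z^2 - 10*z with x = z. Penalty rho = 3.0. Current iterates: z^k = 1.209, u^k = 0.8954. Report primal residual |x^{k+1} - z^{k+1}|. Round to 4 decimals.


ADMM iteration with rho = 3.0, z^k = 1.209, u^k = 0.8954
Step 1: x-update.
Minimize 3*x^2 + 0*x + (3.0/2)*(x - 1.209 + 0.8954)^2
FOC: (2*3 + 3.0)*x = 0 + 3.0*(1.209 - 0.8954)
x^{k+1} = 0.1045
Step 2: z-update.
Minimize 5*z^2 - 10*z + (3.0/2)*(0.1045 - z + 0.8954)^2
FOC: (2*5 + 3.0)*z = 10 + 3.0*(0.1045 + 0.8954)
z^{k+1} = 1.0
Step 3: u-update.
u^{k+1} = 0.8954 + 0.1045 - 1.0 = -0.0001
Step 4: Primal residual = |0.1045 - 1.0| = 0.8955


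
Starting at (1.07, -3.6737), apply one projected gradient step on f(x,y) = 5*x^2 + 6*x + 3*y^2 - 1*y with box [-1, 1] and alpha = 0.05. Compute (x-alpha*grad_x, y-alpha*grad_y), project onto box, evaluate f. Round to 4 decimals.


Step 1: Compute gradient at (1.07, -3.6737).
grad_x = 2*5*1.07 + 6 = 16.7
grad_y = 2*3*-3.6737 - 1 = -23.0422
Step 2: Gradient step.
x_raw = 1.07 - 0.05*16.7 = 0.235
y_raw = -3.6737 - 0.05*-23.0422 = -2.5216
Step 3: Project onto [-1, 1].
x_proj = clip(0.235) = 0.235
y_proj = clip(-2.5216) = -1.0
Step 4: Evaluate f.
f(0.235, -1.0) = 5.6861
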